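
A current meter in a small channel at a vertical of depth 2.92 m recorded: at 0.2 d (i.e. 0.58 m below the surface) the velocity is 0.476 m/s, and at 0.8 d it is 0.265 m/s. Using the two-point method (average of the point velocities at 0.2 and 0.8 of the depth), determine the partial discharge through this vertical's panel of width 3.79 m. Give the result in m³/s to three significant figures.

v̄ = (0.476 + 0.265) / 2 = 0.3705 m/s
q = v̄ × d × w = 0.3705 × 2.92 × 3.79 = 4.100 m³/s

4.10 m³/s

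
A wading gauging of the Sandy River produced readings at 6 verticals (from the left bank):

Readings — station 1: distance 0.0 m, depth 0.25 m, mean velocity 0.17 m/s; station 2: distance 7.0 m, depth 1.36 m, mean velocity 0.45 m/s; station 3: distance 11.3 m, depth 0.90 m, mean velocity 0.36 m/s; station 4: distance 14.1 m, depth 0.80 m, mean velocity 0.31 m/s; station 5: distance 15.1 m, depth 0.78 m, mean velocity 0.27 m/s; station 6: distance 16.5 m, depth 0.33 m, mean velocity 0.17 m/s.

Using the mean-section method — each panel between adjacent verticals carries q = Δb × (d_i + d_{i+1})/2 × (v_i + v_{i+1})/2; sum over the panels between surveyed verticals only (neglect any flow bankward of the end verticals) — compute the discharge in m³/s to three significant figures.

4.91 m³/s

Panel 1-2: Δb = 7 m, d̄ = (0.25+1.36)/2 = 0.805, v̄ = (0.17+0.45)/2 = 0.31 → q = 7×0.805×0.31 = 1.747 m³/s
Panel 2-3: Δb = 4.3 m, d̄ = (1.36+0.90)/2 = 1.13, v̄ = (0.45+0.36)/2 = 0.405 → q = 4.3×1.13×0.405 = 1.968 m³/s
Panel 3-4: Δb = 2.8 m, d̄ = (0.90+0.80)/2 = 0.85, v̄ = (0.36+0.31)/2 = 0.335 → q = 2.8×0.85×0.335 = 0.7973 m³/s
Panel 4-5: Δb = 1 m, d̄ = (0.80+0.78)/2 = 0.79, v̄ = (0.31+0.27)/2 = 0.29 → q = 1×0.79×0.29 = 0.2291 m³/s
Panel 5-6: Δb = 1.4 m, d̄ = (0.78+0.33)/2 = 0.555, v̄ = (0.27+0.17)/2 = 0.22 → q = 1.4×0.555×0.22 = 0.1709 m³/s
Q = Σ q = 4.912 m³/s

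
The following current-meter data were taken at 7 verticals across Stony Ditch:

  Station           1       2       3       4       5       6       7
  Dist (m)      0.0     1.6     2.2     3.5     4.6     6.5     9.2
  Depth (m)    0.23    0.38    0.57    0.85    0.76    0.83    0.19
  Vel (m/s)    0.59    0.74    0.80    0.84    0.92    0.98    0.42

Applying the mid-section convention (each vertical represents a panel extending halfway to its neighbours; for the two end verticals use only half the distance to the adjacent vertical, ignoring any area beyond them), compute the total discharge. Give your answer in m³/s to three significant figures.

w_1 = (1.6 − 0.0)/2 = 0.8 m; q_1 = 0.59 × 0.23 × 0.8 = 0.1086 m³/s
w_2 = (2.2 − 0.0)/2 = 1.1 m; q_2 = 0.74 × 0.38 × 1.1 = 0.3093 m³/s
w_3 = (3.5 − 1.6)/2 = 0.95 m; q_3 = 0.80 × 0.57 × 0.95 = 0.4332 m³/s
w_4 = (4.6 − 2.2)/2 = 1.2 m; q_4 = 0.84 × 0.85 × 1.2 = 0.8568 m³/s
w_5 = (6.5 − 3.5)/2 = 1.5 m; q_5 = 0.92 × 0.76 × 1.5 = 1.049 m³/s
w_6 = (9.2 − 4.6)/2 = 2.3 m; q_6 = 0.98 × 0.83 × 2.3 = 1.871 m³/s
w_7 = (9.2 − 6.5)/2 = 1.35 m; q_7 = 0.42 × 0.19 × 1.35 = 0.1077 m³/s
Q = Σ qᵢ = 4.735 m³/s

4.74 m³/s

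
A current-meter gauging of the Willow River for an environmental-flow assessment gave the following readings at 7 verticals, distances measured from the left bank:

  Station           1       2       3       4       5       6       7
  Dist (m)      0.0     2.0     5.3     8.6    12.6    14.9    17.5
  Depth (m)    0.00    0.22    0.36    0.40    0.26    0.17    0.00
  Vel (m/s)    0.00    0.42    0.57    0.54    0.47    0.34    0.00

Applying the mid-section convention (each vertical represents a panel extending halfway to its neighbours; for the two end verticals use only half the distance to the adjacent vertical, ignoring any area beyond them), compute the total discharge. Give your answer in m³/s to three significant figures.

2.24 m³/s

w_2 = (5.3 − 0.0)/2 = 2.65 m; q_2 = 0.42 × 0.22 × 2.65 = 0.2449 m³/s
w_3 = (8.6 − 2.0)/2 = 3.3 m; q_3 = 0.57 × 0.36 × 3.3 = 0.6772 m³/s
w_4 = (12.6 − 5.3)/2 = 3.65 m; q_4 = 0.54 × 0.40 × 3.65 = 0.7884 m³/s
w_5 = (14.9 − 8.6)/2 = 3.15 m; q_5 = 0.47 × 0.26 × 3.15 = 0.3849 m³/s
w_6 = (17.5 − 12.6)/2 = 2.45 m; q_6 = 0.34 × 0.17 × 2.45 = 0.1416 m³/s
Stations 1, 7 contribute zero (depth or velocity is 0).
Q = Σ qᵢ = 2.237 m³/s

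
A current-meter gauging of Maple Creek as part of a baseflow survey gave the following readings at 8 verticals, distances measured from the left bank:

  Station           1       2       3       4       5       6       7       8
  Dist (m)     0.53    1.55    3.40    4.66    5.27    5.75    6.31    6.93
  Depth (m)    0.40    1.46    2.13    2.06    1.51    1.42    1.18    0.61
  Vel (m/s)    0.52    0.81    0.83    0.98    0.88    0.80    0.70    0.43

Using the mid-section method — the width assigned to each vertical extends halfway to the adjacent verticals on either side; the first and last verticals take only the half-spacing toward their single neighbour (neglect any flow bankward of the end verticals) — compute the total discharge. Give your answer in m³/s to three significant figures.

8.32 m³/s

w_1 = (1.55 − 0.53)/2 = 0.51 m; q_1 = 0.52 × 0.40 × 0.51 = 0.1061 m³/s
w_2 = (3.40 − 0.53)/2 = 1.435 m; q_2 = 0.81 × 1.46 × 1.435 = 1.697 m³/s
w_3 = (4.66 − 1.55)/2 = 1.555 m; q_3 = 0.83 × 2.13 × 1.555 = 2.749 m³/s
w_4 = (5.27 − 3.40)/2 = 0.935 m; q_4 = 0.98 × 2.06 × 0.935 = 1.888 m³/s
w_5 = (5.75 − 4.66)/2 = 0.545 m; q_5 = 0.88 × 1.51 × 0.545 = 0.7242 m³/s
w_6 = (6.31 − 5.27)/2 = 0.52 m; q_6 = 0.80 × 1.42 × 0.52 = 0.5907 m³/s
w_7 = (6.93 − 5.75)/2 = 0.59 m; q_7 = 0.70 × 1.18 × 0.59 = 0.4873 m³/s
w_8 = (6.93 − 6.31)/2 = 0.31 m; q_8 = 0.43 × 0.61 × 0.31 = 0.08131 m³/s
Q = Σ qᵢ = 8.323 m³/s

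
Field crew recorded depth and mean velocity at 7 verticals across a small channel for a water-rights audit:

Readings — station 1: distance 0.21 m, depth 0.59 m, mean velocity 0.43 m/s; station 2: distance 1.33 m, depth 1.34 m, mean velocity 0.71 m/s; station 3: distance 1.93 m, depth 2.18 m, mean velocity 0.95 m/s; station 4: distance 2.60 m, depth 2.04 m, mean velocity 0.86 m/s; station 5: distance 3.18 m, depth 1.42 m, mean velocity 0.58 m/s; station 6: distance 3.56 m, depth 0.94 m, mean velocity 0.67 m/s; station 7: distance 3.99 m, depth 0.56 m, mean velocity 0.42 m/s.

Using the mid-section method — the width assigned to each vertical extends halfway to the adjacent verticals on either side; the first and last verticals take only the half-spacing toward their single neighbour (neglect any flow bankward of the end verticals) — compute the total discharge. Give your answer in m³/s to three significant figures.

4.07 m³/s

w_1 = (1.33 − 0.21)/2 = 0.56 m; q_1 = 0.43 × 0.59 × 0.56 = 0.1421 m³/s
w_2 = (1.93 − 0.21)/2 = 0.86 m; q_2 = 0.71 × 1.34 × 0.86 = 0.8182 m³/s
w_3 = (2.60 − 1.33)/2 = 0.635 m; q_3 = 0.95 × 2.18 × 0.635 = 1.315 m³/s
w_4 = (3.18 − 1.93)/2 = 0.625 m; q_4 = 0.86 × 2.04 × 0.625 = 1.097 m³/s
w_5 = (3.56 − 2.60)/2 = 0.48 m; q_5 = 0.58 × 1.42 × 0.48 = 0.3953 m³/s
w_6 = (3.99 − 3.18)/2 = 0.405 m; q_6 = 0.67 × 0.94 × 0.405 = 0.2551 m³/s
w_7 = (3.99 − 3.56)/2 = 0.215 m; q_7 = 0.42 × 0.56 × 0.215 = 0.05057 m³/s
Q = Σ qᵢ = 4.073 m³/s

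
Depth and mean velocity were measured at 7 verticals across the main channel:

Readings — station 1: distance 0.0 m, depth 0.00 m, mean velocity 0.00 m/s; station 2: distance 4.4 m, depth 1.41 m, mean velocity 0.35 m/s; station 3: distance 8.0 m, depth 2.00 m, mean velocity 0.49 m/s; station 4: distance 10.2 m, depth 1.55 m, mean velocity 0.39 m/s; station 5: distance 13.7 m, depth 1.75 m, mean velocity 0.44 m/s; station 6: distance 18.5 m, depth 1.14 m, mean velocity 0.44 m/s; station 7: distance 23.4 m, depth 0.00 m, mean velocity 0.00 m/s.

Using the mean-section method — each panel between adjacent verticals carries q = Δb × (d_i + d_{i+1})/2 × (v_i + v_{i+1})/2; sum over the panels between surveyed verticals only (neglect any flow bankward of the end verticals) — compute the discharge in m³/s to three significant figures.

10.9 m³/s

Panel 1-2: Δb = 4.4 m, d̄ = (0.00+1.41)/2 = 0.705, v̄ = (0.00+0.35)/2 = 0.175 → q = 4.4×0.705×0.175 = 0.5429 m³/s
Panel 2-3: Δb = 3.6 m, d̄ = (1.41+2.00)/2 = 1.705, v̄ = (0.35+0.49)/2 = 0.42 → q = 3.6×1.705×0.42 = 2.578 m³/s
Panel 3-4: Δb = 2.2 m, d̄ = (2.00+1.55)/2 = 1.775, v̄ = (0.49+0.39)/2 = 0.44 → q = 2.2×1.775×0.44 = 1.718 m³/s
Panel 4-5: Δb = 3.5 m, d̄ = (1.55+1.75)/2 = 1.65, v̄ = (0.39+0.44)/2 = 0.415 → q = 3.5×1.65×0.415 = 2.397 m³/s
Panel 5-6: Δb = 4.8 m, d̄ = (1.75+1.14)/2 = 1.445, v̄ = (0.44+0.44)/2 = 0.44 → q = 4.8×1.445×0.44 = 3.052 m³/s
Panel 6-7: Δb = 4.9 m, d̄ = (1.14+0.00)/2 = 0.57, v̄ = (0.44+0.00)/2 = 0.22 → q = 4.9×0.57×0.22 = 0.6145 m³/s
Q = Σ q = 10.90 m³/s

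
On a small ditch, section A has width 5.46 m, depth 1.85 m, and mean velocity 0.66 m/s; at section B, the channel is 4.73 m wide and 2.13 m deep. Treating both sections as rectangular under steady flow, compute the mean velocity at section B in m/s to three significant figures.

Q = A₁V₁ = (5.46×1.85) × 0.66 = 6.667 m³/s
A₂ = 4.73 × 2.13 = 10.07 m²
V₂ = Q/A₂ = 6.667/10.07 = 0.6617 m/s

0.662 m/s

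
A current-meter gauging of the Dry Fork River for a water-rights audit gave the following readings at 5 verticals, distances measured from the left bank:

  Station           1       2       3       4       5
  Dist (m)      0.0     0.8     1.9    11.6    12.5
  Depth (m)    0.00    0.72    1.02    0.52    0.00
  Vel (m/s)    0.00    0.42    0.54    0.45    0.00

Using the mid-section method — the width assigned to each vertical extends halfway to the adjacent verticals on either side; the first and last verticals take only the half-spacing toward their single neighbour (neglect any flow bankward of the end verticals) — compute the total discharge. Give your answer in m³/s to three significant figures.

4.50 m³/s

w_2 = (1.9 − 0.0)/2 = 0.95 m; q_2 = 0.42 × 0.72 × 0.95 = 0.2873 m³/s
w_3 = (11.6 − 0.8)/2 = 5.4 m; q_3 = 0.54 × 1.02 × 5.4 = 2.974 m³/s
w_4 = (12.5 − 1.9)/2 = 5.3 m; q_4 = 0.45 × 0.52 × 5.3 = 1.240 m³/s
Stations 1, 5 contribute zero (depth or velocity is 0).
Q = Σ qᵢ = 4.502 m³/s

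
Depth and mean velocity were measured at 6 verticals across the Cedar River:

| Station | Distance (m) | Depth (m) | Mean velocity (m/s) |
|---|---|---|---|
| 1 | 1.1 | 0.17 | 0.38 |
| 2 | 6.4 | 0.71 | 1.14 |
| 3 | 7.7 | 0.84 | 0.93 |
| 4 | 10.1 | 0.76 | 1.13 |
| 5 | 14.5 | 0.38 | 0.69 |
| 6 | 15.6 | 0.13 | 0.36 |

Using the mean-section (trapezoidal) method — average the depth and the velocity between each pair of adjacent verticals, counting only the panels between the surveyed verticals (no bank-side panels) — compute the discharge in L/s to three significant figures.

7220 L/s

Panel 1-2: Δb = 5.3 m, d̄ = (0.17+0.71)/2 = 0.44, v̄ = (0.38+1.14)/2 = 0.76 → q = 5.3×0.44×0.76 = 1.772 m³/s
Panel 2-3: Δb = 1.3 m, d̄ = (0.71+0.84)/2 = 0.775, v̄ = (1.14+0.93)/2 = 1.035 → q = 1.3×0.775×1.035 = 1.043 m³/s
Panel 3-4: Δb = 2.4 m, d̄ = (0.84+0.76)/2 = 0.8, v̄ = (0.93+1.13)/2 = 1.03 → q = 2.4×0.8×1.03 = 1.978 m³/s
Panel 4-5: Δb = 4.4 m, d̄ = (0.76+0.38)/2 = 0.57, v̄ = (1.13+0.69)/2 = 0.91 → q = 4.4×0.57×0.91 = 2.282 m³/s
Panel 5-6: Δb = 1.1 m, d̄ = (0.38+0.13)/2 = 0.255, v̄ = (0.69+0.36)/2 = 0.525 → q = 1.1×0.255×0.525 = 0.1473 m³/s
Q = Σ q = 7.222 m³/s
= 7.222 × 1000 = 7222 L/s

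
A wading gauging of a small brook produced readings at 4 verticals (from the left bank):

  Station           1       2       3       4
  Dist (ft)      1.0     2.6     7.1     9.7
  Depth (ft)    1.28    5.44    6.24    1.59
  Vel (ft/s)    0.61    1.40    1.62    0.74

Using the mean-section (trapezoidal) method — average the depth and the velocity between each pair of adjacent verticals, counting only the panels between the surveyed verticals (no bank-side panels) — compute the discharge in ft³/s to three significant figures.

57.1 ft³/s

Panel 1-2: Δb = 1.6 ft, d̄ = (1.28+5.44)/2 = 3.36, v̄ = (0.61+1.40)/2 = 1.005 → q = 1.6×3.36×1.005 = 5.403 ft³/s
Panel 2-3: Δb = 4.5 ft, d̄ = (5.44+6.24)/2 = 5.84, v̄ = (1.40+1.62)/2 = 1.51 → q = 4.5×5.84×1.51 = 39.68 ft³/s
Panel 3-4: Δb = 2.6 ft, d̄ = (6.24+1.59)/2 = 3.915, v̄ = (1.62+0.74)/2 = 1.18 → q = 2.6×3.915×1.18 = 12.01 ft³/s
Q = Σ q = 57.10 ft³/s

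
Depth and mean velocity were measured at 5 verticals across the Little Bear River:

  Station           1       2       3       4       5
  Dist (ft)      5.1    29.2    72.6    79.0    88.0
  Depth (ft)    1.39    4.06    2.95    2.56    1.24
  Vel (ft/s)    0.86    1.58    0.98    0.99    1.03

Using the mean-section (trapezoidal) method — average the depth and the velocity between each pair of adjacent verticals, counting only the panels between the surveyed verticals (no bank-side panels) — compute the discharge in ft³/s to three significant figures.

309 ft³/s

Panel 1-2: Δb = 24.1 ft, d̄ = (1.39+4.06)/2 = 2.725, v̄ = (0.86+1.58)/2 = 1.22 → q = 24.1×2.725×1.22 = 80.12 ft³/s
Panel 2-3: Δb = 43.4 ft, d̄ = (4.06+2.95)/2 = 3.505, v̄ = (1.58+0.98)/2 = 1.28 → q = 43.4×3.505×1.28 = 194.7 ft³/s
Panel 3-4: Δb = 6.4 ft, d̄ = (2.95+2.56)/2 = 2.755, v̄ = (0.98+0.99)/2 = 0.985 → q = 6.4×2.755×0.985 = 17.37 ft³/s
Panel 4-5: Δb = 9 ft, d̄ = (2.56+1.24)/2 = 1.9, v̄ = (0.99+1.03)/2 = 1.01 → q = 9×1.9×1.01 = 17.27 ft³/s
Q = Σ q = 309.5 ft³/s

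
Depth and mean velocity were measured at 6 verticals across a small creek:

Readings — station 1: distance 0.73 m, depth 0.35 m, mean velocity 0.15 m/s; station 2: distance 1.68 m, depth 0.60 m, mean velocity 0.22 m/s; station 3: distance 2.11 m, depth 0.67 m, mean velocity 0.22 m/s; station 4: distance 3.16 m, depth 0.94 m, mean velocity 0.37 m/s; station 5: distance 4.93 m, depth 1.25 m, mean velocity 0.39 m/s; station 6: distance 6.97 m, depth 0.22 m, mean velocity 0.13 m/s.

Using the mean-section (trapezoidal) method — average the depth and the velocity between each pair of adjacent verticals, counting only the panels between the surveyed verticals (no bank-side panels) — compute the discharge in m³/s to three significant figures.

Panel 1-2: Δb = 0.95 m, d̄ = (0.35+0.60)/2 = 0.475, v̄ = (0.15+0.22)/2 = 0.185 → q = 0.95×0.475×0.185 = 0.08348 m³/s
Panel 2-3: Δb = 0.43 m, d̄ = (0.60+0.67)/2 = 0.635, v̄ = (0.22+0.22)/2 = 0.22 → q = 0.43×0.635×0.22 = 0.06007 m³/s
Panel 3-4: Δb = 1.05 m, d̄ = (0.67+0.94)/2 = 0.805, v̄ = (0.22+0.37)/2 = 0.295 → q = 1.05×0.805×0.295 = 0.2493 m³/s
Panel 4-5: Δb = 1.77 m, d̄ = (0.94+1.25)/2 = 1.095, v̄ = (0.37+0.39)/2 = 0.38 → q = 1.77×1.095×0.38 = 0.7365 m³/s
Panel 5-6: Δb = 2.04 m, d̄ = (1.25+0.22)/2 = 0.735, v̄ = (0.39+0.13)/2 = 0.26 → q = 2.04×0.735×0.26 = 0.3898 m³/s
Q = Σ q = 1.519 m³/s

1.52 m³/s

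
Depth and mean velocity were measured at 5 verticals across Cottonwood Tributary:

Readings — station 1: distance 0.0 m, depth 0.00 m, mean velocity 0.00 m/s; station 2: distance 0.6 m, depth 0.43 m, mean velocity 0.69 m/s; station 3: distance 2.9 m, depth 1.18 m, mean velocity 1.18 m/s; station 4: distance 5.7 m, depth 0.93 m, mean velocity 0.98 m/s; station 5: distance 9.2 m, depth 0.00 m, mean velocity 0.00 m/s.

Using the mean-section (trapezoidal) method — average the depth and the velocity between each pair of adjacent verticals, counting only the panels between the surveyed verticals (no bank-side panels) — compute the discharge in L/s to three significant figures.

Panel 1-2: Δb = 0.6 m, d̄ = (0.00+0.43)/2 = 0.215, v̄ = (0.00+0.69)/2 = 0.345 → q = 0.6×0.215×0.345 = 0.04451 m³/s
Panel 2-3: Δb = 2.3 m, d̄ = (0.43+1.18)/2 = 0.805, v̄ = (0.69+1.18)/2 = 0.935 → q = 2.3×0.805×0.935 = 1.731 m³/s
Panel 3-4: Δb = 2.8 m, d̄ = (1.18+0.93)/2 = 1.055, v̄ = (1.18+0.98)/2 = 1.08 → q = 2.8×1.055×1.08 = 3.190 m³/s
Panel 4-5: Δb = 3.5 m, d̄ = (0.93+0.00)/2 = 0.465, v̄ = (0.98+0.00)/2 = 0.49 → q = 3.5×0.465×0.49 = 0.7975 m³/s
Q = Σ q = 5.763 m³/s
= 5.763 × 1000 = 5763 L/s

5760 L/s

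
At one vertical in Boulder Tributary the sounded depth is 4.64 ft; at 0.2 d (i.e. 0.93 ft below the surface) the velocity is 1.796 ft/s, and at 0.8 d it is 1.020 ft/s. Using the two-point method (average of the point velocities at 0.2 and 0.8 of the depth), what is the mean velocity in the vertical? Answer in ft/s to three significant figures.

v̄ = (1.796 + 1.020) / 2 = 1.408 ft/s

1.41 ft/s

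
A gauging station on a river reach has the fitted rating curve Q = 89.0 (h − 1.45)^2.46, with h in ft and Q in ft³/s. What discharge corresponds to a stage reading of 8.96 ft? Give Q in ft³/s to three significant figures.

12700 ft³/s

Q = 89.0 × (8.96 − 1.45)^2.46 = 89.0 × 7.51^2.46 = 12690 ft³/s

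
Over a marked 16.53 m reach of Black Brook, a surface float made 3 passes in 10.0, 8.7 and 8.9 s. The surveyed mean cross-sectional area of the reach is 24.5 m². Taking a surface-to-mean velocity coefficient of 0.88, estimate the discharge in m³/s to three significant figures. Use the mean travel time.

38.7 m³/s

t̄ = (10.0 + 8.7 + 8.9) / 3 = 9.2 s
v_surface = L / t̄ = 16.53 / 9.2 = 1.797 m/s
v_mean = 0.88 × 1.797 = 1.581 m/s
Q = A × v_mean = 24.5 × 1.581 = 38.74 m³/s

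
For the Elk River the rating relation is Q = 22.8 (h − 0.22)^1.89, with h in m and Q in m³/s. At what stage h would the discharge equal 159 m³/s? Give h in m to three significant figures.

3.01 m

h − h₀ = (Q/C)^(1/b) = (159/22.8)^(1/1.89) = 2.794 m
h = 0.22 + 2.794 = 3.014 m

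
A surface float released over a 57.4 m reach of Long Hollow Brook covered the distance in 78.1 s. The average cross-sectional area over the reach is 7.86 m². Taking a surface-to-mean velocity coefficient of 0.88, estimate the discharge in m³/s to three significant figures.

v_surface = L / t̄ = 57.4 / 78.1 = 0.7350 m/s
v_mean = 0.88 × 0.7350 = 0.6468 m/s
Q = A × v_mean = 7.86 × 0.6468 = 5.084 m³/s

5.08 m³/s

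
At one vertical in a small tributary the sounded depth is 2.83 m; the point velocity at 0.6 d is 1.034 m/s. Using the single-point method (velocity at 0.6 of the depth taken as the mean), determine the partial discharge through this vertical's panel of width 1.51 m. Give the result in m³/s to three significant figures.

4.42 m³/s

v̄ = v₀.₆ = 1.034 m/s
q = v̄ × d × w = 1.034 × 2.83 × 1.51 = 4.419 m³/s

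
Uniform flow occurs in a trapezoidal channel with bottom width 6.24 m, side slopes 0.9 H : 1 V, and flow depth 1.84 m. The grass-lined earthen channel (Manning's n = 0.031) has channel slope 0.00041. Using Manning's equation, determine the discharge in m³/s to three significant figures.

11.3 m³/s

A = (b + z·y)·y = (6.24 + 0.9×1.84)×1.84 = 14.53 m²
P = b + 2y√(1+z²) = 6.24 + 2×1.84×√(1+0.9²) = 11.19 m
R = A/P = 14.53/11.19 = 1.298 m
Q = (1/n)·A·R^(2/3)·S^(1/2) = (1/0.031) × 14.53 × 1.298^(2/3) × 0.00041^(1/2) = 11.29 m³/s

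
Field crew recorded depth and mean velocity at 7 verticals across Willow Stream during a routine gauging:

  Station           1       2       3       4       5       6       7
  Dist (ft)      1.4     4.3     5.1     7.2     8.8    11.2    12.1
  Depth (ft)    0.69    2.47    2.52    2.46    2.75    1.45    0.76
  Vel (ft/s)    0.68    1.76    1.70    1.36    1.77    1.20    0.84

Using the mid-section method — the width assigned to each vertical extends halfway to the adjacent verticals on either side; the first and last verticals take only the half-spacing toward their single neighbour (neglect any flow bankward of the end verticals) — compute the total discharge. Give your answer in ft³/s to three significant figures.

w_1 = (4.3 − 1.4)/2 = 1.45 ft; q_1 = 0.68 × 0.69 × 1.45 = 0.6803 ft³/s
w_2 = (5.1 − 1.4)/2 = 1.85 ft; q_2 = 1.76 × 2.47 × 1.85 = 8.042 ft³/s
w_3 = (7.2 − 4.3)/2 = 1.45 ft; q_3 = 1.70 × 2.52 × 1.45 = 6.212 ft³/s
w_4 = (8.8 − 5.1)/2 = 1.85 ft; q_4 = 1.36 × 2.46 × 1.85 = 6.189 ft³/s
w_5 = (11.2 − 7.2)/2 = 2 ft; q_5 = 1.77 × 2.75 × 2 = 9.735 ft³/s
w_6 = (12.1 − 8.8)/2 = 1.65 ft; q_6 = 1.20 × 1.45 × 1.65 = 2.871 ft³/s
w_7 = (12.1 − 11.2)/2 = 0.45 ft; q_7 = 0.84 × 0.76 × 0.45 = 0.2873 ft³/s
Q = Σ qᵢ = 34.02 ft³/s

34.0 ft³/s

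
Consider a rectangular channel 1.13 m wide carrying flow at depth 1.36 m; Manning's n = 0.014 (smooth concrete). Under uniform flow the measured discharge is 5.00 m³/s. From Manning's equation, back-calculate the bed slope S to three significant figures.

A = b·y = 1.13 × 1.36 = 1.537 m²
P = b + 2y = 1.13 + 2×1.36 = 3.850 m
R = A/P = 1.537/3.850 = 0.3992 m
S = (Q·n / (1·A·R^(2/3)))² = (5.00×0.014 / (1×1.537×0.5421))² = 0.007059

0.00706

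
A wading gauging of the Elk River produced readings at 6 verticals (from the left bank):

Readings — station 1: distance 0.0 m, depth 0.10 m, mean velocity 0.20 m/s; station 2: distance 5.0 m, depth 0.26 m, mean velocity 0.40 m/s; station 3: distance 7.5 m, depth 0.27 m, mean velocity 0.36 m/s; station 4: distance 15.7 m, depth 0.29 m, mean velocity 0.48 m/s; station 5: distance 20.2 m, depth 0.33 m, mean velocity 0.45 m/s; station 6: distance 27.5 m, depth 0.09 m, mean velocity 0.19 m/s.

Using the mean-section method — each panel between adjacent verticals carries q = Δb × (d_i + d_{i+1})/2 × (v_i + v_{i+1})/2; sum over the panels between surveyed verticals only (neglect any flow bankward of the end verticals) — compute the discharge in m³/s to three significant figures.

2.63 m³/s

Panel 1-2: Δb = 5 m, d̄ = (0.10+0.26)/2 = 0.18, v̄ = (0.20+0.40)/2 = 0.3 → q = 5×0.18×0.3 = 0.2700 m³/s
Panel 2-3: Δb = 2.5 m, d̄ = (0.26+0.27)/2 = 0.265, v̄ = (0.40+0.36)/2 = 0.38 → q = 2.5×0.265×0.38 = 0.2518 m³/s
Panel 3-4: Δb = 8.2 m, d̄ = (0.27+0.29)/2 = 0.28, v̄ = (0.36+0.48)/2 = 0.42 → q = 8.2×0.28×0.42 = 0.9643 m³/s
Panel 4-5: Δb = 4.5 m, d̄ = (0.29+0.33)/2 = 0.31, v̄ = (0.48+0.45)/2 = 0.465 → q = 4.5×0.31×0.465 = 0.6487 m³/s
Panel 5-6: Δb = 7.3 m, d̄ = (0.33+0.09)/2 = 0.21, v̄ = (0.45+0.19)/2 = 0.32 → q = 7.3×0.21×0.32 = 0.4906 m³/s
Q = Σ q = 2.625 m³/s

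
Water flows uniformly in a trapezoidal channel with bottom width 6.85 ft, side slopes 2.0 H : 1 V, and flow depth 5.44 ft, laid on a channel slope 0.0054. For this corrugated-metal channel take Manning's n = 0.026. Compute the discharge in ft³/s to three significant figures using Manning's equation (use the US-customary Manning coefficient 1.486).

860 ft³/s

A = (b + z·y)·y = (6.85 + 2.0×5.44)×5.44 = 96.45 ft²
P = b + 2y√(1+z²) = 6.85 + 2×5.44×√(1+2.0²) = 31.18 ft
R = A/P = 96.45/31.18 = 3.094 ft
Q = (1.486/n)·A·R^(2/3)·S^(1/2) = (1.486/0.026) × 96.45 × 3.094^(2/3) × 0.0054^(1/2) = 860.0 ft³/s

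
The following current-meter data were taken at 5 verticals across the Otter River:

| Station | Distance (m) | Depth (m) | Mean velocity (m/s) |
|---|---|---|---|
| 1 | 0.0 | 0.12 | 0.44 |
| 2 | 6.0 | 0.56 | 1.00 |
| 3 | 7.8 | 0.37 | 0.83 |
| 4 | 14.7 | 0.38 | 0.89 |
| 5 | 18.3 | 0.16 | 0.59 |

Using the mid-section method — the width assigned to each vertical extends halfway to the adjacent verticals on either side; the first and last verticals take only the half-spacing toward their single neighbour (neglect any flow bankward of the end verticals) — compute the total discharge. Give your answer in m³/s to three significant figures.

5.62 m³/s

w_1 = (6.0 − 0.0)/2 = 3 m; q_1 = 0.44 × 0.12 × 3 = 0.1584 m³/s
w_2 = (7.8 − 0.0)/2 = 3.9 m; q_2 = 1.00 × 0.56 × 3.9 = 2.184 m³/s
w_3 = (14.7 − 6.0)/2 = 4.35 m; q_3 = 0.83 × 0.37 × 4.35 = 1.336 m³/s
w_4 = (18.3 − 7.8)/2 = 5.25 m; q_4 = 0.89 × 0.38 × 5.25 = 1.776 m³/s
w_5 = (18.3 − 14.7)/2 = 1.8 m; q_5 = 0.59 × 0.16 × 1.8 = 0.1699 m³/s
Q = Σ qᵢ = 5.624 m³/s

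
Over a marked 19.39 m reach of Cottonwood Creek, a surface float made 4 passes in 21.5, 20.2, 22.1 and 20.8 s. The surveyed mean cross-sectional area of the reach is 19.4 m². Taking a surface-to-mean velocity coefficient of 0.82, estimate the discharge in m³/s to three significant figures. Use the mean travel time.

t̄ = (21.5 + 20.2 + 22.1 + 20.8) / 4 = 21.15 s
v_surface = L / t̄ = 19.39 / 21.15 = 0.9168 m/s
v_mean = 0.82 × 0.9168 = 0.7518 m/s
Q = A × v_mean = 19.4 × 0.7518 = 14.58 m³/s

14.6 m³/s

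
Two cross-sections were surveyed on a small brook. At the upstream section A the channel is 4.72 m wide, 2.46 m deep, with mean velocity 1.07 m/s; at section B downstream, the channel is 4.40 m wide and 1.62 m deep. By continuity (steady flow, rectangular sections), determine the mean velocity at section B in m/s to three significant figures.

1.74 m/s

Q = A₁V₁ = (4.72×2.46) × 1.07 = 12.42 m³/s
A₂ = 4.40 × 1.62 = 7.128 m²
V₂ = Q/A₂ = 12.42/7.128 = 1.743 m/s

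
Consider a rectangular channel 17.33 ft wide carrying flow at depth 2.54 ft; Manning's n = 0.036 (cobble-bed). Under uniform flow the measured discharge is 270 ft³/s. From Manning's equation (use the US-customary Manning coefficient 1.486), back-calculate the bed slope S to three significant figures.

A = b·y = 17.33 × 2.54 = 44.02 ft²
P = b + 2y = 17.33 + 2×2.54 = 22.41 ft
R = A/P = 44.02/22.41 = 1.964 ft
S = (Q·n / (1.486·A·R^(2/3)))² = (270×0.036 / (1.486×44.02×1.568))² = 0.008977

0.00898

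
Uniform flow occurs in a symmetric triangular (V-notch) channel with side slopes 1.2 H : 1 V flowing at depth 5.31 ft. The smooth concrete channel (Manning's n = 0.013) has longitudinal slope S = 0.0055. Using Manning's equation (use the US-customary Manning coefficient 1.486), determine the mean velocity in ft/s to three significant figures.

A = z·y² = 1.2×5.31² = 33.84 ft²
P = 2y√(1+z²) = 2×5.31×√(1+1.2²) = 16.59 ft
R = A/P = 33.84/16.59 = 2.040 ft
Q = (1.486/n)·A·R^(2/3)·S^(1/2) = (1.486/0.013) × 33.84 × 2.040^(2/3) × 0.0055^(1/2) = 461.3 ft³/s
V = Q/A = 461.3/33.84 = 13.63 ft/s

13.6 ft/s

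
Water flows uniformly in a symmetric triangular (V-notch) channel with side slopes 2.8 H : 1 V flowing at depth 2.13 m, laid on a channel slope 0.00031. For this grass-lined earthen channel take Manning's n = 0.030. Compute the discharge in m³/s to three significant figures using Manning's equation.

7.47 m³/s

A = z·y² = 2.8×2.13² = 12.70 m²
P = 2y√(1+z²) = 2×2.13×√(1+2.8²) = 12.67 m
R = A/P = 12.70/12.67 = 1.003 m
Q = (1/n)·A·R^(2/3)·S^(1/2) = (1/0.030) × 12.70 × 1.003^(2/3) × 0.00031^(1/2) = 7.470 m³/s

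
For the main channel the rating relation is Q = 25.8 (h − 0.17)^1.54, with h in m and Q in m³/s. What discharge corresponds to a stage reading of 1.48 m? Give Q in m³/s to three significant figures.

Q = 25.8 × (1.48 − 0.17)^1.54 = 25.8 × 1.31^1.54 = 39.10 m³/s

39.1 m³/s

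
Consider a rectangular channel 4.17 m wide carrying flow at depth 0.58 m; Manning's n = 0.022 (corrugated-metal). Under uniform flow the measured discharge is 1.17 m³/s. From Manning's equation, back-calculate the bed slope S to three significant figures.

A = b·y = 4.17 × 0.58 = 2.419 m²
P = b + 2y = 4.17 + 2×0.58 = 5.330 m
R = A/P = 2.419/5.330 = 0.4538 m
S = (Q·n / (1·A·R^(2/3)))² = (1.17×0.022 / (1×2.419×0.5905))² = 0.0003248

0.000325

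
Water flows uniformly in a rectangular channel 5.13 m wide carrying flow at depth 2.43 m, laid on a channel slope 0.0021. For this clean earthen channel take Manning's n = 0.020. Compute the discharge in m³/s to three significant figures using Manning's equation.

33.1 m³/s

A = b·y = 5.13 × 2.43 = 12.47 m²
P = b + 2y = 5.13 + 2×2.43 = 9.990 m
R = A/P = 12.47/9.990 = 1.248 m
Q = (1/n)·A·R^(2/3)·S^(1/2) = (1/0.020) × 12.47 × 1.248^(2/3) × 0.0021^(1/2) = 33.11 m³/s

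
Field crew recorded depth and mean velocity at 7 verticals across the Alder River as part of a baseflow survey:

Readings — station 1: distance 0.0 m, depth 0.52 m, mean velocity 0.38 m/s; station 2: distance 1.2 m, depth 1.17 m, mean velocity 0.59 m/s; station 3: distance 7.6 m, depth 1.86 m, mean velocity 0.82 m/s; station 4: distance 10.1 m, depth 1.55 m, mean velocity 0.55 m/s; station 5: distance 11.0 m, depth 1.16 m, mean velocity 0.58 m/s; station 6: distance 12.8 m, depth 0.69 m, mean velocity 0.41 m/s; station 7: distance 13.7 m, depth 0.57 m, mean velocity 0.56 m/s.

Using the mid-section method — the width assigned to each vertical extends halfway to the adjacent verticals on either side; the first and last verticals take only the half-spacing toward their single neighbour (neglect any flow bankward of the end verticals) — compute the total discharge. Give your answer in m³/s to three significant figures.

w_1 = (1.2 − 0.0)/2 = 0.6 m; q_1 = 0.38 × 0.52 × 0.6 = 0.1186 m³/s
w_2 = (7.6 − 0.0)/2 = 3.8 m; q_2 = 0.59 × 1.17 × 3.8 = 2.623 m³/s
w_3 = (10.1 − 1.2)/2 = 4.45 m; q_3 = 0.82 × 1.86 × 4.45 = 6.787 m³/s
w_4 = (11.0 − 7.6)/2 = 1.7 m; q_4 = 0.55 × 1.55 × 1.7 = 1.449 m³/s
w_5 = (12.8 − 10.1)/2 = 1.35 m; q_5 = 0.58 × 1.16 × 1.35 = 0.9083 m³/s
w_6 = (13.7 − 11.0)/2 = 1.35 m; q_6 = 0.41 × 0.69 × 1.35 = 0.3819 m³/s
w_7 = (13.7 − 12.8)/2 = 0.45 m; q_7 = 0.56 × 0.57 × 0.45 = 0.1436 m³/s
Q = Σ qᵢ = 12.41 m³/s

12.4 m³/s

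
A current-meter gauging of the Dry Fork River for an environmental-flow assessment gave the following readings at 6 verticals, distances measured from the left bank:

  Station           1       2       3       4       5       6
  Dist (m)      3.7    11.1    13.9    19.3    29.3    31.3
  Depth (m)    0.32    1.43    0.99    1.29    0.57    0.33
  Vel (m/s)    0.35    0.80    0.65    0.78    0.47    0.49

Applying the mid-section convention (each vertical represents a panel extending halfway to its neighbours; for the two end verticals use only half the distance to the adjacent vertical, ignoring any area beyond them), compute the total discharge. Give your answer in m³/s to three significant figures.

w_1 = (11.1 − 3.7)/2 = 3.7 m; q_1 = 0.35 × 0.32 × 3.7 = 0.4144 m³/s
w_2 = (13.9 − 3.7)/2 = 5.1 m; q_2 = 0.80 × 1.43 × 5.1 = 5.834 m³/s
w_3 = (19.3 − 11.1)/2 = 4.1 m; q_3 = 0.65 × 0.99 × 4.1 = 2.638 m³/s
w_4 = (29.3 − 13.9)/2 = 7.7 m; q_4 = 0.78 × 1.29 × 7.7 = 7.748 m³/s
w_5 = (31.3 − 19.3)/2 = 6 m; q_5 = 0.47 × 0.57 × 6 = 1.607 m³/s
w_6 = (31.3 − 29.3)/2 = 1 m; q_6 = 0.49 × 0.33 × 1 = 0.1617 m³/s
Q = Σ qᵢ = 18.40 m³/s

18.4 m³/s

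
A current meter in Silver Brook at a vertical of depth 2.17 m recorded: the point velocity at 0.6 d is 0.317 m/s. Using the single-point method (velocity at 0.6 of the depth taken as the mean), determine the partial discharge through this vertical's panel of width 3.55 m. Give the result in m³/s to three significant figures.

v̄ = v₀.₆ = 0.317 m/s
q = v̄ × d × w = 0.3170 × 2.17 × 3.55 = 2.442 m³/s

2.44 m³/s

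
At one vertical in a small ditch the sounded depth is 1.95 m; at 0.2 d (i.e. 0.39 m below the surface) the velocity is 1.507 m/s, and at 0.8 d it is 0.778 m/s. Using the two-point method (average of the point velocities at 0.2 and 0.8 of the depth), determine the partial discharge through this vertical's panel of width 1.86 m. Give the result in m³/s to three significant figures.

v̄ = (1.507 + 0.778) / 2 = 1.143 m/s
q = v̄ × d × w = 1.143 × 1.95 × 1.86 = 4.144 m³/s

4.14 m³/s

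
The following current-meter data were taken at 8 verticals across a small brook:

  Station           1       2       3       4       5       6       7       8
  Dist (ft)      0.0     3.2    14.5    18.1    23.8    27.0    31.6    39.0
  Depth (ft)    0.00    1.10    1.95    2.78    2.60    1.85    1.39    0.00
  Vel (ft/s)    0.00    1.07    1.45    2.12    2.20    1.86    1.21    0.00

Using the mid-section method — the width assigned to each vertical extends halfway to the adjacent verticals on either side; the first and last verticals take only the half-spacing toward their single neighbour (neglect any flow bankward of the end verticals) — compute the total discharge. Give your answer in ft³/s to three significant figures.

106 ft³/s

w_2 = (14.5 − 0.0)/2 = 7.25 ft; q_2 = 1.07 × 1.10 × 7.25 = 8.533 ft³/s
w_3 = (18.1 − 3.2)/2 = 7.45 ft; q_3 = 1.45 × 1.95 × 7.45 = 21.06 ft³/s
w_4 = (23.8 − 14.5)/2 = 4.65 ft; q_4 = 2.12 × 2.78 × 4.65 = 27.41 ft³/s
w_5 = (27.0 − 18.1)/2 = 4.45 ft; q_5 = 2.20 × 2.60 × 4.45 = 25.45 ft³/s
w_6 = (31.6 − 23.8)/2 = 3.9 ft; q_6 = 1.86 × 1.85 × 3.9 = 13.42 ft³/s
w_7 = (39.0 − 27.0)/2 = 6 ft; q_7 = 1.21 × 1.39 × 6 = 10.09 ft³/s
Stations 1, 8 contribute zero (depth or velocity is 0).
Q = Σ qᵢ = 106.0 ft³/s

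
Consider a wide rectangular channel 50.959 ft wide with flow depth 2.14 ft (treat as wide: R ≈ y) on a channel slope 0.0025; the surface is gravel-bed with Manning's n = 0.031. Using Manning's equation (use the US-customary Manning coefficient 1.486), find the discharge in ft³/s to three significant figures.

A = b·y = 50.959 × 2.14 = 109.1 ft²
Wide channel: R ≈ y = 2.14 ft
Q = (1.486/n)·A·R^(2/3)·S^(1/2) = (1.486/0.031) × 109.1 × 2.140^(2/3) × 0.0025^(1/2) = 434.0 ft³/s

434 ft³/s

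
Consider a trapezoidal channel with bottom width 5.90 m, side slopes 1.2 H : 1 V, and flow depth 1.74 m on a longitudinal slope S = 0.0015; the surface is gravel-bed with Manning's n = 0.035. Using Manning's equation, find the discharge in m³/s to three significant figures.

17.6 m³/s

A = (b + z·y)·y = (5.90 + 1.2×1.74)×1.74 = 13.90 m²
P = b + 2y√(1+z²) = 5.90 + 2×1.74×√(1+1.2²) = 11.34 m
R = A/P = 13.90/11.34 = 1.226 m
Q = (1/n)·A·R^(2/3)·S^(1/2) = (1/0.035) × 13.90 × 1.226^(2/3) × 0.0015^(1/2) = 17.62 m³/s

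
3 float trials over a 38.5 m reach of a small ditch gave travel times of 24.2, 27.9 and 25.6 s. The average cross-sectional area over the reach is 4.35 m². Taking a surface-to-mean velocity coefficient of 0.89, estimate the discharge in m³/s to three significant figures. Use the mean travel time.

t̄ = (24.2 + 27.9 + 25.6) / 3 = 25.9 s
v_surface = L / t̄ = 38.5 / 25.9 = 1.486 m/s
v_mean = 0.89 × 1.486 = 1.323 m/s
Q = A × v_mean = 4.35 × 1.323 = 5.755 m³/s

5.75 m³/s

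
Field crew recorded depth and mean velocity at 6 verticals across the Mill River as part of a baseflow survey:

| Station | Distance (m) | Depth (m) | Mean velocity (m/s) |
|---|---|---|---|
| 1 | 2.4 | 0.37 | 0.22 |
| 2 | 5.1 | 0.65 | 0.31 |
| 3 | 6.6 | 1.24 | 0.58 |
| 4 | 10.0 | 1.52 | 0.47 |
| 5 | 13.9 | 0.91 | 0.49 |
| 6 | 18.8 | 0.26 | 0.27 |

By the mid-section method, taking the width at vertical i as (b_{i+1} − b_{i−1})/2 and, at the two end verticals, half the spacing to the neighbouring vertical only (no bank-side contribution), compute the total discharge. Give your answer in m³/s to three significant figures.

7.04 m³/s

w_1 = (5.1 − 2.4)/2 = 1.35 m; q_1 = 0.22 × 0.37 × 1.35 = 0.1099 m³/s
w_2 = (6.6 − 2.4)/2 = 2.1 m; q_2 = 0.31 × 0.65 × 2.1 = 0.4232 m³/s
w_3 = (10.0 − 5.1)/2 = 2.45 m; q_3 = 0.58 × 1.24 × 2.45 = 1.762 m³/s
w_4 = (13.9 − 6.6)/2 = 3.65 m; q_4 = 0.47 × 1.52 × 3.65 = 2.608 m³/s
w_5 = (18.8 − 10.0)/2 = 4.4 m; q_5 = 0.49 × 0.91 × 4.4 = 1.962 m³/s
w_6 = (18.8 − 13.9)/2 = 2.45 m; q_6 = 0.27 × 0.26 × 2.45 = 0.1720 m³/s
Q = Σ qᵢ = 7.037 m³/s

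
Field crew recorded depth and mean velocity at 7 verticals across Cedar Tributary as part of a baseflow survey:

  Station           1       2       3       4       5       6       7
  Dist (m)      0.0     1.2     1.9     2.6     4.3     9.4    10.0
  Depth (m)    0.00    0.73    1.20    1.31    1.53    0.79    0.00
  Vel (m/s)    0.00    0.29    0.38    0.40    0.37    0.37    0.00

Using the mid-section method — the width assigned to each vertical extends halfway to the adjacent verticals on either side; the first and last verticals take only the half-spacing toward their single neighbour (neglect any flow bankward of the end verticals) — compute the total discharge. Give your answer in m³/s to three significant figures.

w_2 = (1.9 − 0.0)/2 = 0.95 m; q_2 = 0.29 × 0.73 × 0.95 = 0.2011 m³/s
w_3 = (2.6 − 1.2)/2 = 0.7 m; q_3 = 0.38 × 1.20 × 0.7 = 0.3192 m³/s
w_4 = (4.3 − 1.9)/2 = 1.2 m; q_4 = 0.40 × 1.31 × 1.2 = 0.6288 m³/s
w_5 = (9.4 − 2.6)/2 = 3.4 m; q_5 = 0.37 × 1.53 × 3.4 = 1.925 m³/s
w_6 = (10.0 − 4.3)/2 = 2.85 m; q_6 = 0.37 × 0.79 × 2.85 = 0.8331 m³/s
Stations 1, 7 contribute zero (depth or velocity is 0).
Q = Σ qᵢ = 3.907 m³/s

3.91 m³/s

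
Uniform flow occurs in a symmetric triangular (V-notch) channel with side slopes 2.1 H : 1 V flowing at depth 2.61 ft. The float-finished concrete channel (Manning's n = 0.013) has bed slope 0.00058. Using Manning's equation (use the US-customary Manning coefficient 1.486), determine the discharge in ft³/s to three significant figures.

A = z·y² = 2.1×2.61² = 14.31 ft²
P = 2y√(1+z²) = 2×2.61×√(1+2.1²) = 12.14 ft
R = A/P = 14.31/12.14 = 1.178 ft
Q = (1.486/n)·A·R^(2/3)·S^(1/2) = (1.486/0.013) × 14.31 × 1.178^(2/3) × 0.00058^(1/2) = 43.93 ft³/s

43.9 ft³/s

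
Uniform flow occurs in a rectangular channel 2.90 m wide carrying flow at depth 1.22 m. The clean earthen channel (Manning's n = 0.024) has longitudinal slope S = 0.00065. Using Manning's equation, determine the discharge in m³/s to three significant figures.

A = b·y = 2.90 × 1.22 = 3.538 m²
P = b + 2y = 2.90 + 2×1.22 = 5.340 m
R = A/P = 3.538/5.340 = 0.6625 m
Q = (1/n)·A·R^(2/3)·S^(1/2) = (1/0.024) × 3.538 × 0.6625^(2/3) × 0.00065^(1/2) = 2.856 m³/s

2.86 m³/s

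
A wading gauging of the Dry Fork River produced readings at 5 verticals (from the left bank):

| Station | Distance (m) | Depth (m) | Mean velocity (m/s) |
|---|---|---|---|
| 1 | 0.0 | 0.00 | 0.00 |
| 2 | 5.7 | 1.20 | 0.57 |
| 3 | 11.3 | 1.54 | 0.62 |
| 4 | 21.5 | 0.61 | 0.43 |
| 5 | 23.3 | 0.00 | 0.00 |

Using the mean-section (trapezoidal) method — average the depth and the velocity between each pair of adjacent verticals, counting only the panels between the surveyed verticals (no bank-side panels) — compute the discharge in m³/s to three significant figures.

11.4 m³/s

Panel 1-2: Δb = 5.7 m, d̄ = (0.00+1.20)/2 = 0.6, v̄ = (0.00+0.57)/2 = 0.285 → q = 5.7×0.6×0.285 = 0.9747 m³/s
Panel 2-3: Δb = 5.6 m, d̄ = (1.20+1.54)/2 = 1.37, v̄ = (0.57+0.62)/2 = 0.595 → q = 5.6×1.37×0.595 = 4.565 m³/s
Panel 3-4: Δb = 10.2 m, d̄ = (1.54+0.61)/2 = 1.075, v̄ = (0.62+0.43)/2 = 0.525 → q = 10.2×1.075×0.525 = 5.757 m³/s
Panel 4-5: Δb = 1.8 m, d̄ = (0.61+0.00)/2 = 0.305, v̄ = (0.43+0.00)/2 = 0.215 → q = 1.8×0.305×0.215 = 0.1180 m³/s
Q = Σ q = 11.41 m³/s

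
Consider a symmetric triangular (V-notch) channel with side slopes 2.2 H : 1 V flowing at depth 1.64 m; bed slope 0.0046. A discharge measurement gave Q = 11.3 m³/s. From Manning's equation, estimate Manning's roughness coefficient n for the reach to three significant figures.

0.0292

A = z·y² = 2.2×1.64² = 5.917 m²
P = 2y√(1+z²) = 2×1.64×√(1+2.2²) = 7.926 m
R = A/P = 5.917/7.926 = 0.7465 m
n = (1/Q)·A·R^(2/3)·S^(1/2) = (1/11.3) × 5.917 × 0.8229 × 0.06782 = 0.02923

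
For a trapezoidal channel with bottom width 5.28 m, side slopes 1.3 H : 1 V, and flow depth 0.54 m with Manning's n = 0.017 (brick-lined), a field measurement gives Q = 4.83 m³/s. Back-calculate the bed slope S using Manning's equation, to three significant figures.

A = (b + z·y)·y = (5.28 + 1.3×0.54)×0.54 = 3.230 m²
P = b + 2y√(1+z²) = 5.28 + 2×0.54×√(1+1.3²) = 7.051 m
R = A/P = 3.230/7.051 = 0.4581 m
S = (Q·n / (1·A·R^(2/3)))² = (4.83×0.017 / (1×3.230×0.5943))² = 0.001830

0.00183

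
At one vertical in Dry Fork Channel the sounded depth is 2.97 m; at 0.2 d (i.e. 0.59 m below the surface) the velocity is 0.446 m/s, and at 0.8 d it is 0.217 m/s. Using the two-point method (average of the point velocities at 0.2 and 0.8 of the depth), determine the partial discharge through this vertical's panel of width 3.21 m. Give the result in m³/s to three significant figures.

v̄ = (0.446 + 0.217) / 2 = 0.3315 m/s
q = v̄ × d × w = 0.3315 × 2.97 × 3.21 = 3.160 m³/s

3.16 m³/s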